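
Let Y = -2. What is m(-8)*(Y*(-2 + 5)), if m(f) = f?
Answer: 48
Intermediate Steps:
m(-8)*(Y*(-2 + 5)) = -(-16)*(-2 + 5) = -(-16)*3 = -8*(-6) = 48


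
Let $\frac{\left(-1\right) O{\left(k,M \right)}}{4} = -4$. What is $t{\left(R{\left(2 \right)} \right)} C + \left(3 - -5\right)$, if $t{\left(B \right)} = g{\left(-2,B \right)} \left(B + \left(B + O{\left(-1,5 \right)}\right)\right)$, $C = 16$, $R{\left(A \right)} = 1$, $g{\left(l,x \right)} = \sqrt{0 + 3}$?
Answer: $8 + 288 \sqrt{3} \approx 506.83$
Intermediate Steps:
$g{\left(l,x \right)} = \sqrt{3}$
$O{\left(k,M \right)} = 16$ ($O{\left(k,M \right)} = \left(-4\right) \left(-4\right) = 16$)
$t{\left(B \right)} = \sqrt{3} \left(16 + 2 B\right)$ ($t{\left(B \right)} = \sqrt{3} \left(B + \left(B + 16\right)\right) = \sqrt{3} \left(B + \left(16 + B\right)\right) = \sqrt{3} \left(16 + 2 B\right)$)
$t{\left(R{\left(2 \right)} \right)} C + \left(3 - -5\right) = 2 \sqrt{3} \left(8 + 1\right) 16 + \left(3 - -5\right) = 2 \sqrt{3} \cdot 9 \cdot 16 + \left(3 + 5\right) = 18 \sqrt{3} \cdot 16 + 8 = 288 \sqrt{3} + 8 = 8 + 288 \sqrt{3}$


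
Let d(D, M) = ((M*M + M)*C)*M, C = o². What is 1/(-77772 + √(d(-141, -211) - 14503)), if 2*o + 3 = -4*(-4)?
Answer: -155544/12887022119 - I*√1580108302/12887022119 ≈ -1.207e-5 - 3.0845e-6*I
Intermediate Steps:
o = 13/2 (o = -3/2 + (-4*(-4))/2 = -3/2 + (½)*16 = -3/2 + 8 = 13/2 ≈ 6.5000)
C = 169/4 (C = (13/2)² = 169/4 ≈ 42.250)
d(D, M) = M*(169*M/4 + 169*M²/4) (d(D, M) = ((M*M + M)*(169/4))*M = ((M² + M)*(169/4))*M = ((M + M²)*(169/4))*M = (169*M/4 + 169*M²/4)*M = M*(169*M/4 + 169*M²/4))
1/(-77772 + √(d(-141, -211) - 14503)) = 1/(-77772 + √((169/4)*(-211)²*(1 - 211) - 14503)) = 1/(-77772 + √((169/4)*44521*(-210) - 14503)) = 1/(-77772 + √(-790025145/2 - 14503)) = 1/(-77772 + √(-790054151/2)) = 1/(-77772 + I*√1580108302/2)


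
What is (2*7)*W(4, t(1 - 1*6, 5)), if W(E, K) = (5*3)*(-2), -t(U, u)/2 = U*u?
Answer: -420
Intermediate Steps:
t(U, u) = -2*U*u
W(E, K) = -30 (W(E, K) = 15*(-2) = -30)
(2*7)*W(4, t(1 - 1*6, 5)) = (2*7)*(-30) = 14*(-30) = -420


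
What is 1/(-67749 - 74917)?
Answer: -1/142666 ≈ -7.0094e-6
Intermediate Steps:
1/(-67749 - 74917) = 1/(-142666) = -1/142666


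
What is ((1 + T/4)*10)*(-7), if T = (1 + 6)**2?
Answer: -1855/2 ≈ -927.50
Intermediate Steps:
T = 49 (T = 7**2 = 49)
((1 + T/4)*10)*(-7) = ((1 + 49/4)*10)*(-7) = ((53/4)*10)*(-7) = (265/2)*(-7) = -1855/2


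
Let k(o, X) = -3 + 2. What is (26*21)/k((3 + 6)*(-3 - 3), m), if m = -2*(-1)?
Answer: -546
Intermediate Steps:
m = 2
k(o, X) = -1
(26*21)/k((3 + 6)*(-3 - 3), m) = (26*21)/(-1) = 546*(-1) = -546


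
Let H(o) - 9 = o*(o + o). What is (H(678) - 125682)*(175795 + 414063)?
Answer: 468167345310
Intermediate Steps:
H(o) = 9 + 2*o**2 (H(o) = 9 + o*(o + o) = 9 + o*(2*o) = 9 + 2*o**2)
(H(678) - 125682)*(175795 + 414063) = ((9 + 2*678**2) - 125682)*(175795 + 414063) = ((9 + 2*459684) - 125682)*589858 = ((9 + 919368) - 125682)*589858 = (919377 - 125682)*589858 = 793695*589858 = 468167345310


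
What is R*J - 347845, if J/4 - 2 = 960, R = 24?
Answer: -255493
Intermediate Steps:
J = 3848 (J = 8 + 4*960 = 8 + 3840 = 3848)
R*J - 347845 = 24*3848 - 347845 = 92352 - 347845 = -255493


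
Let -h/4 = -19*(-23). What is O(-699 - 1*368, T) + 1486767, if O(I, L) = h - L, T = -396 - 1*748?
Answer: 1486163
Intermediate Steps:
h = -1748 (h = -(-76)*(-23) = -4*437 = -1748)
T = -1144 (T = -396 - 748 = -1144)
O(I, L) = -1748 - L
O(-699 - 1*368, T) + 1486767 = (-1748 - 1*(-1144)) + 1486767 = (-1748 + 1144) + 1486767 = -604 + 1486767 = 1486163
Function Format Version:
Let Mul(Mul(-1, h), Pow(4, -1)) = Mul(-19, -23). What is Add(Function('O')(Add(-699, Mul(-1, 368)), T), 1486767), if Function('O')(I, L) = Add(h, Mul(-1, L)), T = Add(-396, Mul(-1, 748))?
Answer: 1486163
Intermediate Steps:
h = -1748 (h = Mul(-4, Mul(-19, -23)) = Mul(-4, 437) = -1748)
T = -1144 (T = Add(-396, -748) = -1144)
Function('O')(I, L) = Add(-1748, Mul(-1, L))
Add(Function('O')(Add(-699, Mul(-1, 368)), T), 1486767) = Add(Add(-1748, Mul(-1, -1144)), 1486767) = Add(Add(-1748, 1144), 1486767) = Add(-604, 1486767) = 1486163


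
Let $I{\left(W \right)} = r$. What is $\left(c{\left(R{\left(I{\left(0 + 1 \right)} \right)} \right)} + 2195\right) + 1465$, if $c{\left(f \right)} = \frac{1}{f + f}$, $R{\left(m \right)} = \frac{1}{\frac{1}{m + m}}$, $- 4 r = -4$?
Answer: $\frac{14641}{4} \approx 3660.3$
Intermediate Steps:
$r = 1$ ($r = \left(- \frac{1}{4}\right) \left(-4\right) = 1$)
$I{\left(W \right)} = 1$
$R{\left(m \right)} = 2 m$ ($R{\left(m \right)} = \frac{1}{\frac{1}{2 m}} = \frac{1}{\frac{1}{2} \frac{1}{m}} = 2 m$)
$c{\left(f \right)} = \frac{1}{2 f}$
$\left(c{\left(R{\left(I{\left(0 + 1 \right)} \right)} \right)} + 2195\right) + 1465 = \left(\frac{1}{2 \cdot 2 \cdot 1} + 2195\right) + 1465 = \left(\frac{1}{2 \cdot 2} + 2195\right) + 1465 = \left(\frac{1}{2} \cdot \frac{1}{2} + 2195\right) + 1465 = \left(\frac{1}{4} + 2195\right) + 1465 = \frac{8781}{4} + 1465 = \frac{14641}{4}$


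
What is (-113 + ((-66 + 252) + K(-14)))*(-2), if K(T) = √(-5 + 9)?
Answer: -150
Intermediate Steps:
K(T) = 2 (K(T) = √4 = 2)
(-113 + ((-66 + 252) + K(-14)))*(-2) = (-113 + ((-66 + 252) + 2))*(-2) = (-113 + (186 + 2))*(-2) = (-113 + 188)*(-2) = 75*(-2) = -150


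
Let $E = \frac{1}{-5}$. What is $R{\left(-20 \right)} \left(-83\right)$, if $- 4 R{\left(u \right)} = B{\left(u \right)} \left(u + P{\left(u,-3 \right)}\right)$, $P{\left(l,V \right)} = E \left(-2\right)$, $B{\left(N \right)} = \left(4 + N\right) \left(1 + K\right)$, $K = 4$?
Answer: $32536$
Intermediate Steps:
$E = - \frac{1}{5} \approx -0.2$
$B{\left(N \right)} = 20 + 5 N$ ($B{\left(N \right)} = \left(4 + N\right) \left(1 + 4\right) = \left(4 + N\right) 5 = 20 + 5 N$)
$P{\left(l,V \right)} = \frac{2}{5}$ ($P{\left(l,V \right)} = \left(- \frac{1}{5}\right) \left(-2\right) = \frac{2}{5}$)
$R{\left(u \right)} = - \frac{\left(20 + 5 u\right) \left(\frac{2}{5} + u\right)}{4}$ ($R{\left(u \right)} = - \frac{\left(20 + 5 u\right) \left(u + \frac{2}{5}\right)}{4} = - \frac{\left(20 + 5 u\right) \left(\frac{2}{5} + u\right)}{4}$)
$R{\left(-20 \right)} \left(-83\right) = - \frac{\left(2 + 5 \left(-20\right)\right) \left(4 - 20\right)}{4} \left(-83\right) = \left(- \frac{1}{4}\right) \left(2 - 100\right) \left(-16\right) \left(-83\right) = \left(- \frac{1}{4}\right) \left(-98\right) \left(-16\right) \left(-83\right) = \left(-392\right) \left(-83\right) = 32536$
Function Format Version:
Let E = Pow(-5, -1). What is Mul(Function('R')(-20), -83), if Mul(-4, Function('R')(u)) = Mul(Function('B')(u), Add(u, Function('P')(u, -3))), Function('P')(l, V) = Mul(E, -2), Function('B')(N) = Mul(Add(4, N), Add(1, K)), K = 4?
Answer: 32536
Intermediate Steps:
E = Rational(-1, 5) ≈ -0.20000
Function('B')(N) = Add(20, Mul(5, N)) (Function('B')(N) = Mul(Add(4, N), Add(1, 4)) = Mul(Add(4, N), 5) = Add(20, Mul(5, N)))
Function('P')(l, V) = Rational(2, 5) (Function('P')(l, V) = Mul(Rational(-1, 5), -2) = Rational(2, 5))
Function('R')(u) = Mul(Rational(-1, 4), Add(20, Mul(5, u)), Add(Rational(2, 5), u)) (Function('R')(u) = Mul(Rational(-1, 4), Mul(Add(20, Mul(5, u)), Add(u, Rational(2, 5)))) = Mul(Rational(-1, 4), Mul(Add(20, Mul(5, u)), Add(Rational(2, 5), u))) = Mul(Rational(-1, 4), Add(20, Mul(5, u)), Add(Rational(2, 5), u)))
Mul(Function('R')(-20), -83) = Mul(Mul(Rational(-1, 4), Add(2, Mul(5, -20)), Add(4, -20)), -83) = Mul(Mul(Rational(-1, 4), Add(2, -100), -16), -83) = Mul(Mul(Rational(-1, 4), -98, -16), -83) = Mul(-392, -83) = 32536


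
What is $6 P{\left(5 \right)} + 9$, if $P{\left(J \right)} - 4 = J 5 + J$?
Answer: $213$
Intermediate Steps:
$P{\left(J \right)} = 4 + 6 J$ ($P{\left(J \right)} = 4 + \left(J 5 + J\right) = 4 + \left(5 J + J\right) = 4 + 6 J$)
$6 P{\left(5 \right)} + 9 = 6 \left(4 + 6 \cdot 5\right) + 9 = 6 \left(4 + 30\right) + 9 = 6 \cdot 34 + 9 = 204 + 9 = 213$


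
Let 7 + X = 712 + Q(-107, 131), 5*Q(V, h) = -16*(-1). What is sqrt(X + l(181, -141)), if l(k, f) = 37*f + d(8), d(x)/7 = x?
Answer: 22*I*sqrt(230)/5 ≈ 66.729*I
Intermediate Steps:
d(x) = 7*x
Q(V, h) = 16/5 (Q(V, h) = (-16*(-1))/5 = (1/5)*16 = 16/5)
l(k, f) = 56 + 37*f (l(k, f) = 37*f + 7*8 = 37*f + 56 = 56 + 37*f)
X = 3541/5 (X = -7 + (712 + 16/5) = -7 + 3576/5 = 3541/5 ≈ 708.20)
sqrt(X + l(181, -141)) = sqrt(3541/5 + (56 + 37*(-141))) = sqrt(3541/5 + (56 - 5217)) = sqrt(3541/5 - 5161) = sqrt(-22264/5) = 22*I*sqrt(230)/5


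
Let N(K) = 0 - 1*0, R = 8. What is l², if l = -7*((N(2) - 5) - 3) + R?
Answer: 4096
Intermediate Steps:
N(K) = 0 (N(K) = 0 + 0 = 0)
l = 64 (l = -7*((0 - 5) - 3) + 8 = -7*(-5 - 3) + 8 = -7*(-8) + 8 = 56 + 8 = 64)
l² = 64² = 4096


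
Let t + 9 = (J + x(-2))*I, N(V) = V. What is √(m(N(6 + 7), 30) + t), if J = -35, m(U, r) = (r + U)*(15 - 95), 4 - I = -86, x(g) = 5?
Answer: I*√6149 ≈ 78.416*I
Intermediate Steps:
I = 90 (I = 4 - 1*(-86) = 4 + 86 = 90)
m(U, r) = -80*U - 80*r (m(U, r) = (U + r)*(-80) = -80*U - 80*r)
t = -2709 (t = -9 + (-35 + 5)*90 = -9 - 30*90 = -9 - 2700 = -2709)
√(m(N(6 + 7), 30) + t) = √((-80*(6 + 7) - 80*30) - 2709) = √((-80*13 - 2400) - 2709) = √((-1040 - 2400) - 2709) = √(-3440 - 2709) = √(-6149) = I*√6149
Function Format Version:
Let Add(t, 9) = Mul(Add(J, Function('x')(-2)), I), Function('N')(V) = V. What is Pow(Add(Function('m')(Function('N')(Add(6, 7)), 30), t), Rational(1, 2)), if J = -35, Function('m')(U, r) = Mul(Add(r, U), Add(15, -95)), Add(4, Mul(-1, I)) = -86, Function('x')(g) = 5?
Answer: Mul(I, Pow(6149, Rational(1, 2))) ≈ Mul(78.416, I)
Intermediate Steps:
I = 90 (I = Add(4, Mul(-1, -86)) = Add(4, 86) = 90)
Function('m')(U, r) = Add(Mul(-80, U), Mul(-80, r)) (Function('m')(U, r) = Mul(Add(U, r), -80) = Add(Mul(-80, U), Mul(-80, r)))
t = -2709 (t = Add(-9, Mul(Add(-35, 5), 90)) = Add(-9, Mul(-30, 90)) = Add(-9, -2700) = -2709)
Pow(Add(Function('m')(Function('N')(Add(6, 7)), 30), t), Rational(1, 2)) = Pow(Add(Add(Mul(-80, Add(6, 7)), Mul(-80, 30)), -2709), Rational(1, 2)) = Pow(Add(Add(Mul(-80, 13), -2400), -2709), Rational(1, 2)) = Pow(Add(Add(-1040, -2400), -2709), Rational(1, 2)) = Pow(Add(-3440, -2709), Rational(1, 2)) = Pow(-6149, Rational(1, 2)) = Mul(I, Pow(6149, Rational(1, 2)))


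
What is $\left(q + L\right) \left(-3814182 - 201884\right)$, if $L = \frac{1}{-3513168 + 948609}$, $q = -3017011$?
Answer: $\frac{31073518357989467900}{2564559} \approx 1.2117 \cdot 10^{13}$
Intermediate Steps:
$L = - \frac{1}{2564559}$ ($L = \frac{1}{-2564559} = - \frac{1}{2564559} \approx -3.8993 \cdot 10^{-7}$)
$\left(q + L\right) \left(-3814182 - 201884\right) = \left(-3017011 - \frac{1}{2564559}\right) \left(-3814182 - 201884\right) = \left(- \frac{7737302713150}{2564559}\right) \left(-4016066\right) = \frac{31073518357989467900}{2564559}$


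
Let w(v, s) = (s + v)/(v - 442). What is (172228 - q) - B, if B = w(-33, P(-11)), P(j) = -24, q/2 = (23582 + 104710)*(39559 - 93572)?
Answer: 346476095497/25 ≈ 1.3859e+10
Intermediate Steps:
q = -13858871592 (q = 2*((23582 + 104710)*(39559 - 93572)) = 2*(128292*(-54013)) = 2*(-6929435796) = -13858871592)
w(v, s) = (s + v)/(-442 + v)
B = 3/25 (B = (-24 - 33)/(-442 - 33) = -57/(-475) = -1/475*(-57) = 3/25 ≈ 0.12000)
(172228 - q) - B = (172228 - 1*(-13858871592)) - 1*3/25 = (172228 + 13858871592) - 3/25 = 13859043820 - 3/25 = 346476095497/25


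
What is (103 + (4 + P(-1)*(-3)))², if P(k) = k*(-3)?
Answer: 9604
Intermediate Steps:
P(k) = -3*k
(103 + (4 + P(-1)*(-3)))² = (103 + (4 - 3*(-1)*(-3)))² = (103 + (4 + 3*(-3)))² = (103 + (4 - 9))² = (103 - 5)² = 98² = 9604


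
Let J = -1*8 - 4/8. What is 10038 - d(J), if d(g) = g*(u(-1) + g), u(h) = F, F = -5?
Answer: 39693/4 ≈ 9923.3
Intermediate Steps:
J = -17/2 (J = -8 - 4*⅛ = -8 - ½ = -17/2 ≈ -8.5000)
u(h) = -5
d(g) = g*(-5 + g)
10038 - d(J) = 10038 - (-17)*(-5 - 17/2)/2 = 10038 - (-17)*(-27)/(2*2) = 10038 - 1*459/4 = 10038 - 459/4 = 39693/4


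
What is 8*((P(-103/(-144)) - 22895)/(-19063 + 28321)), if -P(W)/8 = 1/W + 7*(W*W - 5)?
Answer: -6048297313/308957976 ≈ -19.576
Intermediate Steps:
P(W) = 280 - 56*W**2 - 8/W (P(W) = -8*(1/W + 7*(W*W - 5)) = -8*(1/W + 7*(W**2 - 5)) = -8*(1/W + 7*(-5 + W**2)) = -8*(1/W + (-35 + 7*W**2)) = -8*(-35 + 1/W + 7*W**2) = 280 - 56*W**2 - 8/W)
8*((P(-103/(-144)) - 22895)/(-19063 + 28321)) = 8*(((280 - 56*(-103/(-144))**2 - 8/((-103/(-144)))) - 22895)/(-19063 + 28321)) = 8*(((280 - 56*(-103*(-1/144))**2 - 8/((-103*(-1/144)))) - 22895)/9258) = 8*(((280 - 56*(103/144)**2 - 8/103/144) - 22895)*(1/9258)) = 8*(((280 - 56*10609/20736 - 8*144/103) - 22895)*(1/9258)) = 8*(((280 - 74263/2592 - 1152/103) - 22895)*(1/9258)) = 8*((64118207/266976 - 22895)*(1/9258)) = 8*(-6048297313/266976*1/9258) = 8*(-6048297313/2471663808) = -6048297313/308957976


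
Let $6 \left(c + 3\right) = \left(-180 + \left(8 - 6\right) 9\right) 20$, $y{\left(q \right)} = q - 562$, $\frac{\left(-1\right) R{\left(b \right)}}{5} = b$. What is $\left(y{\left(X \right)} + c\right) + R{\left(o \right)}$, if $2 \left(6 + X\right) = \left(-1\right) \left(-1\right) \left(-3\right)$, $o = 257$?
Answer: $- \frac{4795}{2} \approx -2397.5$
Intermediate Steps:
$R{\left(b \right)} = - 5 b$
$X = - \frac{15}{2}$ ($X = -6 + \frac{\left(-1\right) \left(-1\right) \left(-3\right)}{2} = -6 + \frac{1 \left(-3\right)}{2} = -6 + \frac{1}{2} \left(-3\right) = -6 - \frac{3}{2} = - \frac{15}{2} \approx -7.5$)
$y{\left(q \right)} = -562 + q$
$c = -543$ ($c = -3 + \frac{\left(-180 + \left(8 - 6\right) 9\right) 20}{6} = -3 + \frac{\left(-180 + 2 \cdot 9\right) 20}{6} = -3 + \frac{\left(-180 + 18\right) 20}{6} = -3 + \frac{\left(-162\right) 20}{6} = -3 + \frac{1}{6} \left(-3240\right) = -3 - 540 = -543$)
$\left(y{\left(X \right)} + c\right) + R{\left(o \right)} = \left(\left(-562 - \frac{15}{2}\right) - 543\right) - 1285 = \left(- \frac{1139}{2} - 543\right) - 1285 = - \frac{2225}{2} - 1285 = - \frac{4795}{2}$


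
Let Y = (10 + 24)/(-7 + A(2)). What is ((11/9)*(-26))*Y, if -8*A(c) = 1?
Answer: 77792/513 ≈ 151.64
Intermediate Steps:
A(c) = -⅛ (A(c) = -⅛*1 = -⅛)
Y = -272/57 (Y = (10 + 24)/(-7 - ⅛) = 34/(-57/8) = 34*(-8/57) = -272/57 ≈ -4.7719)
((11/9)*(-26))*Y = ((11/9)*(-26))*(-272/57) = -286/9*(-272/57) = 77792/513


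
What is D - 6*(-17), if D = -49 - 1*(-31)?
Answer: 84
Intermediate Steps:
D = -18 (D = -49 + 31 = -18)
D - 6*(-17) = -18 - 6*(-17) = -18 + 102 = 84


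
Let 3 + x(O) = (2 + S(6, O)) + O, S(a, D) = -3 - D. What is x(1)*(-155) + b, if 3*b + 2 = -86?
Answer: 1772/3 ≈ 590.67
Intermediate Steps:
b = -88/3 (b = -2/3 + (1/3)*(-86) = -2/3 - 86/3 = -88/3 ≈ -29.333)
x(O) = -4 (x(O) = -3 + ((2 + (-3 - O)) + O) = -3 + ((-1 - O) + O) = -3 - 1 = -4)
x(1)*(-155) + b = -4*(-155) - 88/3 = 620 - 88/3 = 1772/3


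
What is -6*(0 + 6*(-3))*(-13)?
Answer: -1404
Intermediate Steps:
-6*(0 + 6*(-3))*(-13) = -6*(0 - 18)*(-13) = -6*(-18)*(-13) = 108*(-13) = -1404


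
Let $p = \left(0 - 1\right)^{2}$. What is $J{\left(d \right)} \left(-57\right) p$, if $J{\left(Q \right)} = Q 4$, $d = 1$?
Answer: $-228$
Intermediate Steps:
$J{\left(Q \right)} = 4 Q$
$p = 1$ ($p = \left(-1\right)^{2} = 1$)
$J{\left(d \right)} \left(-57\right) p = 4 \cdot 1 \left(-57\right) 1 = 4 \left(-57\right) 1 = \left(-228\right) 1 = -228$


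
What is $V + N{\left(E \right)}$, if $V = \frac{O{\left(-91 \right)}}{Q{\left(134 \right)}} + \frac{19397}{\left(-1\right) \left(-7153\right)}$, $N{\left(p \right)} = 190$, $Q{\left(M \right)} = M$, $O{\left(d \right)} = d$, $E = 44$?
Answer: $\frac{184063655}{958502} \approx 192.03$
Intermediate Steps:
$V = \frac{1948275}{958502}$ ($V = - \frac{91}{134} + \frac{19397}{\left(-1\right) \left(-7153\right)} = \left(-91\right) \frac{1}{134} + \frac{19397}{7153} = - \frac{91}{134} + 19397 \cdot \frac{1}{7153} = - \frac{91}{134} + \frac{19397}{7153} = \frac{1948275}{958502} \approx 2.0326$)
$V + N{\left(E \right)} = \frac{1948275}{958502} + 190 = \frac{184063655}{958502}$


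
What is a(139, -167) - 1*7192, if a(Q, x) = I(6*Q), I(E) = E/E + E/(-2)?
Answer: -7608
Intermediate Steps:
I(E) = 1 - E/2 (I(E) = 1 + E*(-½) = 1 - E/2)
a(Q, x) = 1 - 3*Q
a(139, -167) - 1*7192 = (1 - 3*139) - 1*7192 = (1 - 417) - 7192 = -416 - 7192 = -7608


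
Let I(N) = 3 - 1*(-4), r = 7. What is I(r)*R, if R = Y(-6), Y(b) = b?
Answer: -42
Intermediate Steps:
R = -6
I(N) = 7 (I(N) = 3 + 4 = 7)
I(r)*R = 7*(-6) = -42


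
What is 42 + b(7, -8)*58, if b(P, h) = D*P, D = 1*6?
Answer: 2478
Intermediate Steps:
D = 6
b(P, h) = 6*P
42 + b(7, -8)*58 = 42 + (6*7)*58 = 42 + 42*58 = 42 + 2436 = 2478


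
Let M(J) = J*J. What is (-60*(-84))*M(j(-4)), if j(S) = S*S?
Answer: 1290240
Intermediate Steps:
j(S) = S²
M(J) = J²
(-60*(-84))*M(j(-4)) = (-60*(-84))*((-4)²)² = 5040*16² = 5040*256 = 1290240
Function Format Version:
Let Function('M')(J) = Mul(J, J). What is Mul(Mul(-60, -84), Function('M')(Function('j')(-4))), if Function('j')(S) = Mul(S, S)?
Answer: 1290240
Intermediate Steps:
Function('j')(S) = Pow(S, 2)
Function('M')(J) = Pow(J, 2)
Mul(Mul(-60, -84), Function('M')(Function('j')(-4))) = Mul(Mul(-60, -84), Pow(Pow(-4, 2), 2)) = Mul(5040, Pow(16, 2)) = Mul(5040, 256) = 1290240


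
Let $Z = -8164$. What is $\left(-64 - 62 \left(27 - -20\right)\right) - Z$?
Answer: $5186$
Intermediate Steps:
$\left(-64 - 62 \left(27 - -20\right)\right) - Z = \left(-64 - 62 \left(27 - -20\right)\right) - -8164 = \left(-64 - 62 \left(27 + 20\right)\right) + 8164 = \left(-64 - 2914\right) + 8164 = -2978 + 8164 = 5186$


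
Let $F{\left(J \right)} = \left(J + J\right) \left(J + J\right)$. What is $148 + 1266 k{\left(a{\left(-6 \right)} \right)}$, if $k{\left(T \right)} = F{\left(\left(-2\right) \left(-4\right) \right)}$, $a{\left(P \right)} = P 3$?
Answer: $324244$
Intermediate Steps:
$F{\left(J \right)} = 4 J^{2}$ ($F{\left(J \right)} = 2 J 2 J = 4 J^{2}$)
$a{\left(P \right)} = 3 P$
$k{\left(T \right)} = 256$ ($k{\left(T \right)} = 4 \left(\left(-2\right) \left(-4\right)\right)^{2} = 4 \cdot 8^{2} = 4 \cdot 64 = 256$)
$148 + 1266 k{\left(a{\left(-6 \right)} \right)} = 148 + 1266 \cdot 256 = 148 + 324096 = 324244$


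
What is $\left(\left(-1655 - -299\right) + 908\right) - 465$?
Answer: $-913$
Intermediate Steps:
$\left(\left(-1655 - -299\right) + 908\right) - 465 = \left(\left(-1655 + 299\right) + 908\right) - 465 = \left(-1356 + 908\right) - 465 = -448 - 465 = -913$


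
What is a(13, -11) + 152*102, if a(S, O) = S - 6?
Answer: 15511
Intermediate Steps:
a(S, O) = -6 + S
a(13, -11) + 152*102 = (-6 + 13) + 152*102 = 7 + 15504 = 15511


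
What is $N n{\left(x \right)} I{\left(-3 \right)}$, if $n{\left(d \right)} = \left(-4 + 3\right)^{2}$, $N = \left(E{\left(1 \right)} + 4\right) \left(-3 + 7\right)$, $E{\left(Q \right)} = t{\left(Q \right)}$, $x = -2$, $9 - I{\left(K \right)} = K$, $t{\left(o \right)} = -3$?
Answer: $48$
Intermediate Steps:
$I{\left(K \right)} = 9 - K$
$E{\left(Q \right)} = -3$
$N = 4$ ($N = \left(-3 + 4\right) \left(-3 + 7\right) = 1 \cdot 4 = 4$)
$n{\left(d \right)} = 1$ ($n{\left(d \right)} = \left(-1\right)^{2} = 1$)
$N n{\left(x \right)} I{\left(-3 \right)} = 4 \cdot 1 \left(9 - -3\right) = 4 \left(9 + 3\right) = 4 \cdot 12 = 48$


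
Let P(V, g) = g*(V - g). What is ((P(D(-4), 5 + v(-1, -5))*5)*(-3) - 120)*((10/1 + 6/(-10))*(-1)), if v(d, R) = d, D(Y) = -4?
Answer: -3384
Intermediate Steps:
((P(D(-4), 5 + v(-1, -5))*5)*(-3) - 120)*((10/1 + 6/(-10))*(-1)) = ((((5 - 1)*(-4 - (5 - 1)))*5)*(-3) - 120)*((10/1 + 6/(-10))*(-1)) = (((4*(-4 - 1*4))*5)*(-3) - 120)*((10*1 + 6*(-⅒))*(-1)) = (((4*(-4 - 4))*5)*(-3) - 120)*((10 - ⅗)*(-1)) = (((4*(-8))*5)*(-3) - 120)*((47/5)*(-1)) = (-32*5*(-3) - 120)*(-47/5) = (-160*(-3) - 120)*(-47/5) = (480 - 120)*(-47/5) = 360*(-47/5) = -3384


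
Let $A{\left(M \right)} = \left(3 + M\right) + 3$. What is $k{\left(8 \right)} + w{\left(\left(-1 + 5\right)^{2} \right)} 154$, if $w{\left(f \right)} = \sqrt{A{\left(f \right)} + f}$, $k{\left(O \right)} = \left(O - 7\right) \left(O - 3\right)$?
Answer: $5 + 154 \sqrt{38} \approx 954.32$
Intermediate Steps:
$A{\left(M \right)} = 6 + M$
$k{\left(O \right)} = \left(-7 + O\right) \left(-3 + O\right)$
$w{\left(f \right)} = \sqrt{6 + 2 f}$ ($w{\left(f \right)} = \sqrt{\left(6 + f\right) + f} = \sqrt{6 + 2 f}$)
$k{\left(8 \right)} + w{\left(\left(-1 + 5\right)^{2} \right)} 154 = \left(21 + 8^{2} - 80\right) + \sqrt{6 + 2 \left(-1 + 5\right)^{2}} \cdot 154 = \left(21 + 64 - 80\right) + \sqrt{6 + 2 \cdot 4^{2}} \cdot 154 = 5 + \sqrt{6 + 2 \cdot 16} \cdot 154 = 5 + \sqrt{6 + 32} \cdot 154 = 5 + \sqrt{38} \cdot 154 = 5 + 154 \sqrt{38}$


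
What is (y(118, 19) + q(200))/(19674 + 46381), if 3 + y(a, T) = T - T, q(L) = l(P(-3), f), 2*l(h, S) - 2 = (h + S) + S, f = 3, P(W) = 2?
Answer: 2/66055 ≈ 3.0278e-5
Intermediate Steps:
l(h, S) = 1 + S + h/2 (l(h, S) = 1 + ((h + S) + S)/2 = 1 + ((S + h) + S)/2 = 1 + (h + 2*S)/2 = 1 + (S + h/2) = 1 + S + h/2)
q(L) = 5 (q(L) = 1 + 3 + (½)*2 = 1 + 3 + 1 = 5)
y(a, T) = -3 (y(a, T) = -3 + (T - T) = -3 + 0 = -3)
(y(118, 19) + q(200))/(19674 + 46381) = (-3 + 5)/(19674 + 46381) = 2/66055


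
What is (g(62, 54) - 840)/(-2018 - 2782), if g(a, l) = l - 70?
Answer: 107/600 ≈ 0.17833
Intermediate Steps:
g(a, l) = -70 + l
(g(62, 54) - 840)/(-2018 - 2782) = ((-70 + 54) - 840)/(-2018 - 2782) = (-16 - 840)/(-4800) = -856*(-1/4800) = 107/600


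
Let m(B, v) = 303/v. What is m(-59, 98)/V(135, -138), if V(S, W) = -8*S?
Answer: -101/35280 ≈ -0.0028628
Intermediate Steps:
m(-59, 98)/V(135, -138) = (303/98)/((-8*135)) = (303*(1/98))/(-1080) = (303/98)*(-1/1080) = -101/35280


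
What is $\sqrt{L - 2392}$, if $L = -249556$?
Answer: $2 i \sqrt{62987} \approx 501.94 i$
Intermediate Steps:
$\sqrt{L - 2392} = \sqrt{-249556 - 2392} = \sqrt{-251948} = 2 i \sqrt{62987}$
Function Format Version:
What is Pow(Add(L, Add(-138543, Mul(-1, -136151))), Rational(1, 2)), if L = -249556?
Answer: Mul(2, I, Pow(62987, Rational(1, 2))) ≈ Mul(501.94, I)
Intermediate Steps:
Pow(Add(L, Add(-138543, Mul(-1, -136151))), Rational(1, 2)) = Pow(Add(-249556, Add(-138543, Mul(-1, -136151))), Rational(1, 2)) = Pow(Add(-249556, Add(-138543, 136151)), Rational(1, 2)) = Pow(Add(-249556, -2392), Rational(1, 2)) = Pow(-251948, Rational(1, 2)) = Mul(2, I, Pow(62987, Rational(1, 2)))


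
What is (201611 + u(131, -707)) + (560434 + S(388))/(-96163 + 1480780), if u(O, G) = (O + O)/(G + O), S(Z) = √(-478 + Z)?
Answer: 26798779066807/132923232 + I*√10/461539 ≈ 2.0161e+5 + 6.8516e-6*I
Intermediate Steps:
u(O, G) = 2*O/(G + O) (u(O, G) = (2*O)/(G + O) = 2*O/(G + O))
(201611 + u(131, -707)) + (560434 + S(388))/(-96163 + 1480780) = (201611 + 2*131/(-707 + 131)) + (560434 + √(-478 + 388))/(-96163 + 1480780) = (201611 + 2*131/(-576)) + (560434 + √(-90))/1384617 = (201611 + 2*131*(-1/576)) + (560434 + 3*I*√10)*(1/1384617) = (201611 - 131/288) + (560434/1384617 + I*√10/461539) = 58063837/288 + (560434/1384617 + I*√10/461539) = 26798779066807/132923232 + I*√10/461539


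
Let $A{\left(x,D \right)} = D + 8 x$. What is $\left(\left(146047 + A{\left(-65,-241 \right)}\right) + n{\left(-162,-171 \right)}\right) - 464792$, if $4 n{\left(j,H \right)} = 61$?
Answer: $- \frac{1277963}{4} \approx -3.1949 \cdot 10^{5}$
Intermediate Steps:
$n{\left(j,H \right)} = \frac{61}{4}$ ($n{\left(j,H \right)} = \frac{1}{4} \cdot 61 = \frac{61}{4}$)
$\left(\left(146047 + A{\left(-65,-241 \right)}\right) + n{\left(-162,-171 \right)}\right) - 464792 = \left(\left(146047 + \left(-241 + 8 \left(-65\right)\right)\right) + \frac{61}{4}\right) - 464792 = \left(\left(146047 - 761\right) + \frac{61}{4}\right) - 464792 = \left(145286 + \frac{61}{4}\right) - 464792 = \frac{581205}{4} - 464792 = - \frac{1277963}{4}$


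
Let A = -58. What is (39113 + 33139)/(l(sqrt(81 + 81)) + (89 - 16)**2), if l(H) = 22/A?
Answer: 116406/8585 ≈ 13.559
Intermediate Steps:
l(H) = -11/29 (l(H) = 22/(-58) = 22*(-1/58) = -11/29)
(39113 + 33139)/(l(sqrt(81 + 81)) + (89 - 16)**2) = (39113 + 33139)/(-11/29 + (89 - 16)**2) = 72252/(-11/29 + 73**2) = 72252/(-11/29 + 5329) = 72252/(154530/29) = 72252*(29/154530) = 116406/8585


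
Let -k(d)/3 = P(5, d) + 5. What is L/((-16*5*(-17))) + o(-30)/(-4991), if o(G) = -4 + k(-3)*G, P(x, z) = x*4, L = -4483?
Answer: -25429213/6787760 ≈ -3.7463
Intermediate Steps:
P(x, z) = 4*x
k(d) = -75 (k(d) = -3*(4*5 + 5) = -3*(20 + 5) = -3*25 = -75)
o(G) = -4 - 75*G
L/((-16*5*(-17))) + o(-30)/(-4991) = -4483/(-16*5*(-17)) + (-4 - 75*(-30))/(-4991) = -4483/((-80*(-17))) + (-4 + 2250)*(-1/4991) = -4483/1360 + 2246*(-1/4991) = -4483*1/1360 - 2246/4991 = -4483/1360 - 2246/4991 = -25429213/6787760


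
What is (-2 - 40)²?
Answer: 1764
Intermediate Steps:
(-2 - 40)² = (-42)² = 1764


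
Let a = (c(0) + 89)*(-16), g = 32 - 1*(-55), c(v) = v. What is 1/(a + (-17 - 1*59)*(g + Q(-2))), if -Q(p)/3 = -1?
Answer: -1/8264 ≈ -0.00012101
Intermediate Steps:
Q(p) = 3 (Q(p) = -3*(-1) = 3)
g = 87 (g = 32 + 55 = 87)
a = -1424 (a = (0 + 89)*(-16) = 89*(-16) = -1424)
1/(a + (-17 - 1*59)*(g + Q(-2))) = 1/(-1424 + (-17 - 1*59)*(87 + 3)) = 1/(-1424 + (-17 - 59)*90) = 1/(-1424 - 76*90) = 1/(-1424 - 6840) = 1/(-8264) = -1/8264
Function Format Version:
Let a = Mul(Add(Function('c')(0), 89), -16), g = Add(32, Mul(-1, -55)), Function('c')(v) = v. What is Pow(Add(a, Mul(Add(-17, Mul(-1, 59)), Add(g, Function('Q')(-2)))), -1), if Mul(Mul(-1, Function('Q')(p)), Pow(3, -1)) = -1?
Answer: Rational(-1, 8264) ≈ -0.00012101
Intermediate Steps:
Function('Q')(p) = 3 (Function('Q')(p) = Mul(-3, -1) = 3)
g = 87 (g = Add(32, 55) = 87)
a = -1424 (a = Mul(Add(0, 89), -16) = Mul(89, -16) = -1424)
Pow(Add(a, Mul(Add(-17, Mul(-1, 59)), Add(g, Function('Q')(-2)))), -1) = Pow(Add(-1424, Mul(Add(-17, Mul(-1, 59)), Add(87, 3))), -1) = Pow(Add(-1424, Mul(Add(-17, -59), 90)), -1) = Pow(Add(-1424, Mul(-76, 90)), -1) = Pow(Add(-1424, -6840), -1) = Pow(-8264, -1) = Rational(-1, 8264)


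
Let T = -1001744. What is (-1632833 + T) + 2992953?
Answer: 358376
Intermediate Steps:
(-1632833 + T) + 2992953 = (-1632833 - 1001744) + 2992953 = -2634577 + 2992953 = 358376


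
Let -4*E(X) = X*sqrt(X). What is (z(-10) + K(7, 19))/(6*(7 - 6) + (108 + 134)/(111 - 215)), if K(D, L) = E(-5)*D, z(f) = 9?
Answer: 468/191 + 455*I*sqrt(5)/191 ≈ 2.4503 + 5.3268*I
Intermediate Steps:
E(X) = -X**(3/2)/4 (E(X) = -X*sqrt(X)/4 = -X**(3/2)/4)
K(D, L) = 5*I*D*sqrt(5)/4 (K(D, L) = (-(-5)*I*sqrt(5)/4)*D = (5*I*sqrt(5)/4)*D = 5*I*D*sqrt(5)/4)
(z(-10) + K(7, 19))/(6*(7 - 6) + (108 + 134)/(111 - 215)) = (9 + (5/4)*I*7*sqrt(5))/(6*(7 - 6) + (108 + 134)/(111 - 215)) = (9 + 35*I*sqrt(5)/4)/(6*1 + 242/(-104)) = (9 + 35*I*sqrt(5)/4)/(6 + 242*(-1/104)) = (9 + 35*I*sqrt(5)/4)/(6 - 121/52) = (9 + 35*I*sqrt(5)/4)/(191/52) = (9 + 35*I*sqrt(5)/4)*(52/191) = 468/191 + 455*I*sqrt(5)/191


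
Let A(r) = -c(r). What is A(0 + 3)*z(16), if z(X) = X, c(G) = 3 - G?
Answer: 0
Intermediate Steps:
A(r) = -3 + r (A(r) = -(3 - r) = -3 + r)
A(0 + 3)*z(16) = (-3 + (0 + 3))*16 = (-3 + 3)*16 = 0*16 = 0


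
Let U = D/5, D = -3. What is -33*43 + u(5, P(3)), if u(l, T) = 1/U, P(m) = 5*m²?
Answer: -4262/3 ≈ -1420.7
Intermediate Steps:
U = -⅗ (U = -3/5 = -3*⅕ = -⅗ ≈ -0.60000)
u(l, T) = -5/3 (u(l, T) = 1/(-⅗) = -5/3)
-33*43 + u(5, P(3)) = -33*43 - 5/3 = -1419 - 5/3 = -4262/3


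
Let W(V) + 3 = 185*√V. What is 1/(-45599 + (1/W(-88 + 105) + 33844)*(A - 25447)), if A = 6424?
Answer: -74921611243409/48239029446667859436145 + 703851*√17/48239029446667859436145 ≈ -1.5531e-9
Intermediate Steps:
W(V) = -3 + 185*√V
1/(-45599 + (1/W(-88 + 105) + 33844)*(A - 25447)) = 1/(-45599 + (1/(-3 + 185*√(-88 + 105)) + 33844)*(6424 - 25447)) = 1/(-45599 + (1/(-3 + 185*√17) + 33844)*(-19023)) = 1/(-45599 + (33844 + 1/(-3 + 185*√17))*(-19023)) = 1/(-45599 + (-643814412 - 19023/(-3 + 185*√17))) = 1/(-643860011 - 19023/(-3 + 185*√17))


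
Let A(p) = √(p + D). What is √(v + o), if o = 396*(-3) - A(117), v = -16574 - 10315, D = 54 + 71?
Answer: √(-28077 - 11*√2) ≈ 167.61*I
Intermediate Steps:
D = 125
A(p) = √(125 + p) (A(p) = √(p + 125) = √(125 + p))
v = -26889
o = -1188 - 11*√2 (o = 396*(-3) - √(125 + 117) = -1188 - √242 = -1188 - 11*√2 ≈ -1203.6)
√(v + o) = √(-26889 + (-1188 - 11*√2)) = √(-28077 - 11*√2)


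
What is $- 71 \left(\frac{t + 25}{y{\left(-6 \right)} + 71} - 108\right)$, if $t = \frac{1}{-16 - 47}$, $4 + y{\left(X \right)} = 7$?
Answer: $\frac{17818231}{2331} \approx 7644.0$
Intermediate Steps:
$y{\left(X \right)} = 3$ ($y{\left(X \right)} = -4 + 7 = 3$)
$t = - \frac{1}{63}$ ($t = \frac{1}{-63} = - \frac{1}{63} \approx -0.015873$)
$- 71 \left(\frac{t + 25}{y{\left(-6 \right)} + 71} - 108\right) = - 71 \left(\frac{- \frac{1}{63} + 25}{3 + 71} - 108\right) = - 71 \left(\frac{1574}{63 \cdot 74} - 108\right) = - 71 \left(\frac{1574}{63} \cdot \frac{1}{74} - 108\right) = - 71 \left(\frac{787}{2331} - 108\right) = \left(-71\right) \left(- \frac{250961}{2331}\right) = \frac{17818231}{2331}$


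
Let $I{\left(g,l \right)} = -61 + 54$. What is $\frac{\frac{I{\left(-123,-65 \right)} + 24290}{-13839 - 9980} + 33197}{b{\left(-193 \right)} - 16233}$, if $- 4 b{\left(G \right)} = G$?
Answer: $- \frac{3162780240}{1542018241} \approx -2.0511$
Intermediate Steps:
$I{\left(g,l \right)} = -7$
$b{\left(G \right)} = - \frac{G}{4}$
$\frac{\frac{I{\left(-123,-65 \right)} + 24290}{-13839 - 9980} + 33197}{b{\left(-193 \right)} - 16233} = \frac{\frac{-7 + 24290}{-13839 - 9980} + 33197}{\left(- \frac{1}{4}\right) \left(-193\right) - 16233} = \frac{\frac{24283}{-23819} + 33197}{\frac{193}{4} - 16233} = \frac{24283 \left(- \frac{1}{23819}\right) + 33197}{- \frac{64739}{4}} = \left(- \frac{24283}{23819} + 33197\right) \left(- \frac{4}{64739}\right) = \frac{790695060}{23819} \left(- \frac{4}{64739}\right) = - \frac{3162780240}{1542018241}$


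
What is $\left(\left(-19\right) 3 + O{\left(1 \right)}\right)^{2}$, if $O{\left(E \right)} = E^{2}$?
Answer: $3136$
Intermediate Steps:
$\left(\left(-19\right) 3 + O{\left(1 \right)}\right)^{2} = \left(\left(-19\right) 3 + 1^{2}\right)^{2} = \left(-57 + 1\right)^{2} = \left(-56\right)^{2} = 3136$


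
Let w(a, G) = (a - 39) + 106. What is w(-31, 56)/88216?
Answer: 9/22054 ≈ 0.00040809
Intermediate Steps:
w(a, G) = 67 + a (w(a, G) = (-39 + a) + 106 = 67 + a)
w(-31, 56)/88216 = (67 - 31)/88216 = 36*(1/88216) = 9/22054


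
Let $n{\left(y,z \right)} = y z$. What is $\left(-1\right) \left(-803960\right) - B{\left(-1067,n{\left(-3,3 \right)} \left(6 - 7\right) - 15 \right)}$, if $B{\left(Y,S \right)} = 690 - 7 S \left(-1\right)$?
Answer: $803312$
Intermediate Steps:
$B{\left(Y,S \right)} = 690 + 7 S$ ($B{\left(Y,S \right)} = 690 - - 7 S = 690 + 7 S$)
$\left(-1\right) \left(-803960\right) - B{\left(-1067,n{\left(-3,3 \right)} \left(6 - 7\right) - 15 \right)} = \left(-1\right) \left(-803960\right) - \left(690 + 7 \left(\left(-3\right) 3 \left(6 - 7\right) - 15\right)\right) = 803960 - \left(690 + 7 \left(- 9 \left(6 - 7\right) - 15\right)\right) = 803960 - \left(690 + 7 \left(\left(-9\right) \left(-1\right) - 15\right)\right) = 803960 - \left(690 + 7 \left(9 - 15\right)\right) = 803960 - \left(690 + 7 \left(-6\right)\right) = 803960 - \left(690 - 42\right) = 803960 - 648 = 803312$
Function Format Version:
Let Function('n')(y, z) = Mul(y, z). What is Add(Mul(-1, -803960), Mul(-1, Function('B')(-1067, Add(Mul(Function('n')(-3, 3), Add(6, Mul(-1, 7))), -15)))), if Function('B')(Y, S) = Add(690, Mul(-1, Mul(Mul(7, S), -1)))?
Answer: 803312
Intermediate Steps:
Function('B')(Y, S) = Add(690, Mul(7, S)) (Function('B')(Y, S) = Add(690, Mul(-1, Mul(-7, S))) = Add(690, Mul(7, S)))
Add(Mul(-1, -803960), Mul(-1, Function('B')(-1067, Add(Mul(Function('n')(-3, 3), Add(6, Mul(-1, 7))), -15)))) = Add(Mul(-1, -803960), Mul(-1, Add(690, Mul(7, Add(Mul(Mul(-3, 3), Add(6, Mul(-1, 7))), -15))))) = Add(803960, Mul(-1, Add(690, Mul(7, Add(Mul(-9, Add(6, -7)), -15))))) = Add(803960, Mul(-1, Add(690, Mul(7, Add(Mul(-9, -1), -15))))) = Add(803960, Mul(-1, Add(690, Mul(7, Add(9, -15))))) = Add(803960, Mul(-1, Add(690, Mul(7, -6)))) = Add(803960, Mul(-1, Add(690, -42))) = Add(803960, Mul(-1, 648)) = Add(803960, -648) = 803312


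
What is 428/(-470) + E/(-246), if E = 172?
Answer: -46532/28905 ≈ -1.6098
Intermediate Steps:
428/(-470) + E/(-246) = 428/(-470) + 172/(-246) = 428*(-1/470) + 172*(-1/246) = -214/235 - 86/123 = -46532/28905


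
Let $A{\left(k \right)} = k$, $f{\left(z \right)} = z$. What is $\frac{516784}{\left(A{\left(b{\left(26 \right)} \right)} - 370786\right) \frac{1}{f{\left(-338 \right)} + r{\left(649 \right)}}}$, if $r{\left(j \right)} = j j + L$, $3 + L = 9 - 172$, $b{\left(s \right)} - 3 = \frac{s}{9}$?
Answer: $- \frac{1956685306032}{3337021} \approx -5.8636 \cdot 10^{5}$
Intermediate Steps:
$b{\left(s \right)} = 3 + \frac{s}{9}$
$L = -166$ ($L = -3 + \left(9 - 172\right) = -3 - 163 = -166$)
$r{\left(j \right)} = -166 + j^{2}$ ($r{\left(j \right)} = j j - 166 = j^{2} - 166 = -166 + j^{2}$)
$\frac{516784}{\left(A{\left(b{\left(26 \right)} \right)} - 370786\right) \frac{1}{f{\left(-338 \right)} + r{\left(649 \right)}}} = \frac{516784}{\left(\left(3 + \frac{1}{9} \cdot 26\right) - 370786\right) \frac{1}{-338 - \left(166 - 649^{2}\right)}} = \frac{516784}{\left(\left(3 + \frac{26}{9}\right) - 370786\right) \frac{1}{-338 + \left(-166 + 421201\right)}} = \frac{516784}{\left(\frac{53}{9} - 370786\right) \frac{1}{-338 + 421035}} = \frac{516784}{\left(- \frac{3337021}{9}\right) \frac{1}{420697}} = \frac{516784}{- \frac{3337021}{3786273}} = 516784 \left(- \frac{3786273}{3337021}\right) = - \frac{1956685306032}{3337021}$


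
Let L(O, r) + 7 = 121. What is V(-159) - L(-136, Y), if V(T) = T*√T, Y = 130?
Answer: -114 - 159*I*√159 ≈ -114.0 - 2004.9*I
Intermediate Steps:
L(O, r) = 114 (L(O, r) = -7 + 121 = 114)
V(T) = T^(3/2)
V(-159) - L(-136, Y) = (-159)^(3/2) - 1*114 = -159*I*√159 - 114 = -114 - 159*I*√159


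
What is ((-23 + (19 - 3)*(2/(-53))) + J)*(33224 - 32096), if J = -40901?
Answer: -2446636512/53 ≈ -4.6163e+7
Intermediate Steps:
((-23 + (19 - 3)*(2/(-53))) + J)*(33224 - 32096) = ((-23 + (19 - 3)*(2/(-53))) - 40901)*(33224 - 32096) = ((-23 + 16*(2*(-1/53))) - 40901)*1128 = ((-23 + 16*(-2/53)) - 40901)*1128 = ((-23 - 32/53) - 40901)*1128 = (-1251/53 - 40901)*1128 = -2169004/53*1128 = -2446636512/53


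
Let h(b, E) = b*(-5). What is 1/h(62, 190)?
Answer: -1/310 ≈ -0.0032258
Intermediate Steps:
h(b, E) = -5*b
1/h(62, 190) = 1/(-5*62) = 1/(-310) = -1/310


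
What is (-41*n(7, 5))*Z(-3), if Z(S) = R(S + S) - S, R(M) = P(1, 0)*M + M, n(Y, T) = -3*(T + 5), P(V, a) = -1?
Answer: 3690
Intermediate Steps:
n(Y, T) = -15 - 3*T (n(Y, T) = -3*(5 + T) = -15 - 3*T)
R(M) = 0 (R(M) = -M + M = 0)
Z(S) = -S (Z(S) = 0 - S = -S)
(-41*n(7, 5))*Z(-3) = (-41*(-15 - 3*5))*(-1*(-3)) = -41*(-15 - 15)*3 = -41*(-30)*3 = 1230*3 = 3690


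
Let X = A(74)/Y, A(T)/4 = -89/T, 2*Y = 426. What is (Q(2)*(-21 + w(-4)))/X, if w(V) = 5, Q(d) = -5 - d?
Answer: -441336/89 ≈ -4958.8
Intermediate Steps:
Y = 213 (Y = (½)*426 = 213)
A(T) = -356/T (A(T) = 4*(-89/T) = -356/T)
X = -178/7881 (X = -356/74/213 = -356*1/74*(1/213) = -178/37*1/213 = -178/7881 ≈ -0.022586)
(Q(2)*(-21 + w(-4)))/X = ((-5 - 1*2)*(-21 + 5))/(-178/7881) = ((-5 - 2)*(-16))*(-7881/178) = -7*(-16)*(-7881/178) = 112*(-7881/178) = -441336/89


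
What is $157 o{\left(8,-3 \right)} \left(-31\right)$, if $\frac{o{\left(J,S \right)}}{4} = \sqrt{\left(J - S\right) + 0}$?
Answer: $- 19468 \sqrt{11} \approx -64568.0$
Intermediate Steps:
$o{\left(J,S \right)} = 4 \sqrt{J - S}$ ($o{\left(J,S \right)} = 4 \sqrt{\left(J - S\right) + 0} = 4 \sqrt{J - S}$)
$157 o{\left(8,-3 \right)} \left(-31\right) = 157 \cdot 4 \sqrt{8 - -3} \left(-31\right) = 157 \cdot 4 \sqrt{8 + 3} \left(-31\right) = 157 \cdot 4 \sqrt{11} \left(-31\right) = 628 \sqrt{11} \left(-31\right) = - 19468 \sqrt{11}$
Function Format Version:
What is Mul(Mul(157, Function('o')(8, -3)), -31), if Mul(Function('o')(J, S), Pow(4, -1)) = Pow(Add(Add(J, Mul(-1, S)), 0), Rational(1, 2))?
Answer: Mul(-19468, Pow(11, Rational(1, 2))) ≈ -64568.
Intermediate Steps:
Function('o')(J, S) = Mul(4, Pow(Add(J, Mul(-1, S)), Rational(1, 2))) (Function('o')(J, S) = Mul(4, Pow(Add(Add(J, Mul(-1, S)), 0), Rational(1, 2))) = Mul(4, Pow(Add(J, Mul(-1, S)), Rational(1, 2))))
Mul(Mul(157, Function('o')(8, -3)), -31) = Mul(Mul(157, Mul(4, Pow(Add(8, Mul(-1, -3)), Rational(1, 2)))), -31) = Mul(Mul(157, Mul(4, Pow(Add(8, 3), Rational(1, 2)))), -31) = Mul(Mul(157, Mul(4, Pow(11, Rational(1, 2)))), -31) = Mul(Mul(628, Pow(11, Rational(1, 2))), -31) = Mul(-19468, Pow(11, Rational(1, 2)))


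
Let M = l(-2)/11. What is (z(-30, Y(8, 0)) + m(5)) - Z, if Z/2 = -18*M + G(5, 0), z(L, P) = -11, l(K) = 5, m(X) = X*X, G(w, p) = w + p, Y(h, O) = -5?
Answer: 224/11 ≈ 20.364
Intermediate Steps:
G(w, p) = p + w
m(X) = X²
M = 5/11 ≈ 0.45455
Z = -70/11 (Z = 2*(-18*5/11 + (0 + 5)) = 2*(-90/11 + 5) = 2*(-35/11) = -70/11 ≈ -6.3636)
(z(-30, Y(8, 0)) + m(5)) - Z = (-11 + 5²) - 1*(-70/11) = (-11 + 25) + 70/11 = 14 + 70/11 = 224/11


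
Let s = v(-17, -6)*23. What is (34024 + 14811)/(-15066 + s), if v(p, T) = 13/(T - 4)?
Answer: -488350/150959 ≈ -3.2350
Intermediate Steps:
v(p, T) = 13/(-4 + T)
s = -299/10 (s = (13/(-4 - 6))*23 = (13/(-10))*23 = (13*(-1/10))*23 = -13/10*23 = -299/10 ≈ -29.900)
(34024 + 14811)/(-15066 + s) = (34024 + 14811)/(-15066 - 299/10) = 48835/(-150959/10) = 48835*(-10/150959) = -488350/150959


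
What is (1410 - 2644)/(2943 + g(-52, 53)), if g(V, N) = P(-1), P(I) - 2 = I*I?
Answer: -617/1473 ≈ -0.41887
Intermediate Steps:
P(I) = 2 + I**2 (P(I) = 2 + I*I = 2 + I**2)
g(V, N) = 3 (g(V, N) = 2 + (-1)**2 = 2 + 1 = 3)
(1410 - 2644)/(2943 + g(-52, 53)) = (1410 - 2644)/(2943 + 3) = -1234/2946 = -1234*1/2946 = -617/1473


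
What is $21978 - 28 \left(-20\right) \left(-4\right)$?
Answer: $19738$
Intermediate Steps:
$21978 - 28 \left(-20\right) \left(-4\right) = 21978 - \left(-560\right) \left(-4\right) = 21978 - 2240 = 19738$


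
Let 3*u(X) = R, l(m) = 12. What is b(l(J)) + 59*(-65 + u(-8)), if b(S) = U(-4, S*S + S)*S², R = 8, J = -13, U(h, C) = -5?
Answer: -13193/3 ≈ -4397.7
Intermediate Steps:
u(X) = 8/3 (u(X) = (⅓)*8 = 8/3)
b(S) = -5*S²
b(l(J)) + 59*(-65 + u(-8)) = -5*12² + 59*(-65 + 8/3) = -5*144 + 59*(-187/3) = -720 - 11033/3 = -13193/3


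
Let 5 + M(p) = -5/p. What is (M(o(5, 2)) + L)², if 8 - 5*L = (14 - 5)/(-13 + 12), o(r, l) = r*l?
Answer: 441/100 ≈ 4.4100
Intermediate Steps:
o(r, l) = l*r
M(p) = -5 - 5/p
L = 17/5 (L = 8/5 - (14 - 5)/(5*(-13 + 12)) = 8/5 - 9/(5*(-1)) = 8/5 - 9*(-1)/5 = 8/5 - ⅕*(-9) = 8/5 + 9/5 = 17/5 ≈ 3.4000)
(M(o(5, 2)) + L)² = ((-5 - 5/(2*5)) + 17/5)² = ((-5 - 5/10) + 17/5)² = ((-5 - 5*⅒) + 17/5)² = ((-5 - ½) + 17/5)² = (-11/2 + 17/5)² = (-21/10)² = 441/100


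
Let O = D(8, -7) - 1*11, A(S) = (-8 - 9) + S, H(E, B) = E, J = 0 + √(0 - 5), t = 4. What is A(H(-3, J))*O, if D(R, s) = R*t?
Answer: -420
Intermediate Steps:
D(R, s) = 4*R (D(R, s) = R*4 = 4*R)
J = I*√5 (J = 0 + √(-5) = 0 + I*√5 = I*√5 ≈ 2.2361*I)
A(S) = -17 + S
O = 21 (O = 4*8 - 1*11 = 32 - 11 = 21)
A(H(-3, J))*O = (-17 - 3)*21 = -20*21 = -420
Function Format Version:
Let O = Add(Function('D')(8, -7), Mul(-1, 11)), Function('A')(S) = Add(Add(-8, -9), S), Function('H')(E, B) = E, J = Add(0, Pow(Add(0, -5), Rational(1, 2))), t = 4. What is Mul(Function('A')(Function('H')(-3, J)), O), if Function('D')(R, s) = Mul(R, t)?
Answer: -420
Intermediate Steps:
Function('D')(R, s) = Mul(4, R) (Function('D')(R, s) = Mul(R, 4) = Mul(4, R))
J = Mul(I, Pow(5, Rational(1, 2))) (J = Add(0, Pow(-5, Rational(1, 2))) = Add(0, Mul(I, Pow(5, Rational(1, 2)))) = Mul(I, Pow(5, Rational(1, 2))) ≈ Mul(2.2361, I))
Function('A')(S) = Add(-17, S)
O = 21 (O = Add(Mul(4, 8), Mul(-1, 11)) = Add(32, -11) = 21)
Mul(Function('A')(Function('H')(-3, J)), O) = Mul(Add(-17, -3), 21) = Mul(-20, 21) = -420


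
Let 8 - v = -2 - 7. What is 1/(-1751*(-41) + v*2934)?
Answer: 1/121669 ≈ 8.2190e-6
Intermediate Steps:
v = 17 (v = 8 - (-2 - 7) = 8 - 1*(-9) = 8 + 9 = 17)
1/(-1751*(-41) + v*2934) = 1/(-1751*(-41) + 17*2934) = 1/(71791 + 49878) = 1/121669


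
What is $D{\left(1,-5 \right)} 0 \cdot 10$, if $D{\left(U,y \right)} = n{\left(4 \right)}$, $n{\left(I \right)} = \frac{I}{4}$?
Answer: $0$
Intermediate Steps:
$n{\left(I \right)} = \frac{I}{4}$ ($n{\left(I \right)} = I \frac{1}{4} = \frac{I}{4}$)
$D{\left(U,y \right)} = 1$ ($D{\left(U,y \right)} = \frac{1}{4} \cdot 4 = 1$)
$D{\left(1,-5 \right)} 0 \cdot 10 = 1 \cdot 0 \cdot 10 = 0 \cdot 10 = 0$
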